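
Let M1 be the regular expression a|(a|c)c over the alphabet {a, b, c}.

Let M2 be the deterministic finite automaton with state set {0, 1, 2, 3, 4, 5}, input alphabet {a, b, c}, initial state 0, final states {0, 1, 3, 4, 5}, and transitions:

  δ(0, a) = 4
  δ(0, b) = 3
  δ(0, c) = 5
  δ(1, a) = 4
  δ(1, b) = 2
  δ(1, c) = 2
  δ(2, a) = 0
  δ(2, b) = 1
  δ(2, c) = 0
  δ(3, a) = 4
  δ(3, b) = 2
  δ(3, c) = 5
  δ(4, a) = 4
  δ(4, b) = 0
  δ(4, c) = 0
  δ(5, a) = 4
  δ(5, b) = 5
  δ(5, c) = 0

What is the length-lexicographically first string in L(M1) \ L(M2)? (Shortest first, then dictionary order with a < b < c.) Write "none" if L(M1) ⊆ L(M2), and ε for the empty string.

Converting the expression M1 to a DFA (subset construction, then merging equivalent states) gives the minimal DFA with states {r0, r1, r2, r3, r4}, start state r0, accepting states {r1, r4} and transitions r0: a→r1, b→r2, c→r3; r1: a→r2, b→r2, c→r4; r2: a→r2, b→r2, c→r2; r3: a→r2, b→r2, c→r4; r4: a→r2, b→r2, c→r2.
Exploring the product automaton M1 × M2 from the start pair (r0, 0), following both machines on each input symbol, reaches 10 state pairs: (r0, 0), (r1, 4), (r2, 3), (r3, 5), (r2, 4), (r2, 0), (r4, 0), (r2, 2), (r2, 5), (r2, 1).
M1 accepts in {r1, r4} and M2 accepts in {0, 1, 3, 4, 5}. The reachable pairs whose M1-component is accepting are (r1, 4), (r4, 0); in each of them the M2-component is accepting too, so the product for L(M1) \ L(M2) (M1-component accepting, M2-component rejecting) has no reachable accepting pair and the difference is empty.
So every string accepted by M1 is also accepted by M2: L(M1) \ L(M2) = ∅ and there is no such string.

none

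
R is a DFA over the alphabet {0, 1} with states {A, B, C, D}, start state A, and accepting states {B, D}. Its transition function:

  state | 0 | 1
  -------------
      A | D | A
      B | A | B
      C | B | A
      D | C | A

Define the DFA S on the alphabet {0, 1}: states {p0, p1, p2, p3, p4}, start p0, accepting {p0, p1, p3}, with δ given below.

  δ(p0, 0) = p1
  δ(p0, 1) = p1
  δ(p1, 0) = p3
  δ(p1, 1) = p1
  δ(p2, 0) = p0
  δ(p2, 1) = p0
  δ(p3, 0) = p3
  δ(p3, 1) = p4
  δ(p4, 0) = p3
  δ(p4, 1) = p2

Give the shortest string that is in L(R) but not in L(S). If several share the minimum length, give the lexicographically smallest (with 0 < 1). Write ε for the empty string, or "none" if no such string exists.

The string 0001 is accepted by R but not by S.
No shorter string lies in the difference, and 0001 is the lexicographically first length-4 string in L(R) \ L(S).

0001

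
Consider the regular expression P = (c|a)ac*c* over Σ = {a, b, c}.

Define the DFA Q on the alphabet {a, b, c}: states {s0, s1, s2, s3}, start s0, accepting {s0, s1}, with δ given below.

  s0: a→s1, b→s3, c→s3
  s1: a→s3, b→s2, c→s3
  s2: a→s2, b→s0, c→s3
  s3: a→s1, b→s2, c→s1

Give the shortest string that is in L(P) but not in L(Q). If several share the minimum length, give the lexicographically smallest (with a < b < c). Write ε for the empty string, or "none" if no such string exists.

The string aa is accepted by P but not by Q.
No shorter string lies in the difference, and aa is the lexicographically first length-2 string in L(P) \ L(Q).

aa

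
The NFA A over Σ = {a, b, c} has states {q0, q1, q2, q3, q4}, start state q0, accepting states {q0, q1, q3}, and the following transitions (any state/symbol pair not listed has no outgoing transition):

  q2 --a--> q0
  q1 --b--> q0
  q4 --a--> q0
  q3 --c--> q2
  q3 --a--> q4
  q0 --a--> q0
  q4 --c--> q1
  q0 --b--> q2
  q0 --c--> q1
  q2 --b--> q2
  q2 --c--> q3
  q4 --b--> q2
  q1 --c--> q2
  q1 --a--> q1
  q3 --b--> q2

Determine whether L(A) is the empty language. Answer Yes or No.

The empty string ε is accepted: the run q0 ends in the accepting state q0.
Since at least one string is accepted, L(A) is not empty.

No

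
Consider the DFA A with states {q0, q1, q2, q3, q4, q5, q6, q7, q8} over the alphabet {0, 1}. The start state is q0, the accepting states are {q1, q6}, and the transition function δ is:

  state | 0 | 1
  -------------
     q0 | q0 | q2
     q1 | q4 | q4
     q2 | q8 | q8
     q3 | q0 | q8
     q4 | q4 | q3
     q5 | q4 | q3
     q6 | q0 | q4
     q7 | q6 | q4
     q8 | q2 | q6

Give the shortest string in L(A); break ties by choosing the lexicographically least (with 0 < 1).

101

A breadth-first search from q0 reaches an accepting state first via the path q0 → q2 → q8 → q6 on input 101.
No string of length < 3 is accepted (BFS exhausts all shorter strings without reaching an accepting state), and 101 is the lexicographically least accepting string of length 3.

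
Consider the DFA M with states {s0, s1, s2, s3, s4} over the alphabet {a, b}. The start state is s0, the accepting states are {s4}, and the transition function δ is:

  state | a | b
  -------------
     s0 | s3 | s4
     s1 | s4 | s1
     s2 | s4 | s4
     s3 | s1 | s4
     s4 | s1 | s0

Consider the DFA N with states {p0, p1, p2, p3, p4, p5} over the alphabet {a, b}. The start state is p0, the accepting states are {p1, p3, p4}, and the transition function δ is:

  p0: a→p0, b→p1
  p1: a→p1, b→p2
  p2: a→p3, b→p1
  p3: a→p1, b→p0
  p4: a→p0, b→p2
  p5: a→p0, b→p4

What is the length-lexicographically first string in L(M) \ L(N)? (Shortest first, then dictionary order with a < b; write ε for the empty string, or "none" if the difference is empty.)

The string aaa is accepted by M but not by N.
No shorter string lies in the difference, and aaa is the lexicographically first length-3 string in L(M) \ L(N).

aaa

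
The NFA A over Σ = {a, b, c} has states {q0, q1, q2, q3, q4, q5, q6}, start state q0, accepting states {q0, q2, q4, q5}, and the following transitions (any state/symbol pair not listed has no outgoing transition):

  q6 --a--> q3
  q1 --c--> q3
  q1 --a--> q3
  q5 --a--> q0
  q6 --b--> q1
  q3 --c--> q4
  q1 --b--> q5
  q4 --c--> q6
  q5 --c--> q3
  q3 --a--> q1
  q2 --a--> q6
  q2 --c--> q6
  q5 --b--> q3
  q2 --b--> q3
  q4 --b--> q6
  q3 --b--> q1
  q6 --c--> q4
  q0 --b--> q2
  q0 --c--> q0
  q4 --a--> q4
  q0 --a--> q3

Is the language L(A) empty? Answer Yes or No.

The empty string ε is accepted: the run q0 ends in the accepting state q0.
Since at least one string is accepted, L(A) is not empty.

No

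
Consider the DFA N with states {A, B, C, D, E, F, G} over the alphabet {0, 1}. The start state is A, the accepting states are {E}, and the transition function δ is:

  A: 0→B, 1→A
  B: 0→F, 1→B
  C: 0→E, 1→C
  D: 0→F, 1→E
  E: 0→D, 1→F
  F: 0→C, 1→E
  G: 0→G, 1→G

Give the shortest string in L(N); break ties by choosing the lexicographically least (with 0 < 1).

001

A breadth-first search from A reaches an accepting state first via the path A → B → F → E on input 001.
No string of length < 3 is accepted (BFS exhausts all shorter strings without reaching an accepting state), and 001 is the lexicographically least accepting string of length 3.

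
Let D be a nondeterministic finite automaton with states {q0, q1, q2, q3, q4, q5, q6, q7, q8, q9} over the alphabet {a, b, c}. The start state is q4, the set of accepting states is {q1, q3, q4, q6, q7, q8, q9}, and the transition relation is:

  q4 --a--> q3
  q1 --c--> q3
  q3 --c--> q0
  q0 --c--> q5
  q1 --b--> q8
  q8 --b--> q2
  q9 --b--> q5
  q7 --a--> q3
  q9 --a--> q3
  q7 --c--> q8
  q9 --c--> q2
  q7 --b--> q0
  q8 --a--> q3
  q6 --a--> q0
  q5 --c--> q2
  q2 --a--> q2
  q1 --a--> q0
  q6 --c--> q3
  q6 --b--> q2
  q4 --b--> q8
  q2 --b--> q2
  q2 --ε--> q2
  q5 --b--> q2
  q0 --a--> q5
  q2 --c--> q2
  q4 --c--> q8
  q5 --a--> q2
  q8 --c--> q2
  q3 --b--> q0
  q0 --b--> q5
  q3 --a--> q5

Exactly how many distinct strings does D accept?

6

The useful subgraph on states {q3, q4, q8} is acyclic, so L(D) is finite; the longest accepting path visits 3 useful states, giving maximum string length 2.
Counting accepting paths from q4 by length: 1 of length 0, 3 of length 1, 2 of length 2. Total 6.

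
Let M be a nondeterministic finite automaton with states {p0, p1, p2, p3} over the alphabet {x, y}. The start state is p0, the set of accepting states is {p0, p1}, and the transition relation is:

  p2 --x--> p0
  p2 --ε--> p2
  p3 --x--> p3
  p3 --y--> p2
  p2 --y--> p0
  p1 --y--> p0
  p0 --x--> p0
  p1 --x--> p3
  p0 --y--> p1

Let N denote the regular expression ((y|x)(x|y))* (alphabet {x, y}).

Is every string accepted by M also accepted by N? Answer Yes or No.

The string x is in L(M) but not in L(N).
So L(M) ⊄ L(N).

No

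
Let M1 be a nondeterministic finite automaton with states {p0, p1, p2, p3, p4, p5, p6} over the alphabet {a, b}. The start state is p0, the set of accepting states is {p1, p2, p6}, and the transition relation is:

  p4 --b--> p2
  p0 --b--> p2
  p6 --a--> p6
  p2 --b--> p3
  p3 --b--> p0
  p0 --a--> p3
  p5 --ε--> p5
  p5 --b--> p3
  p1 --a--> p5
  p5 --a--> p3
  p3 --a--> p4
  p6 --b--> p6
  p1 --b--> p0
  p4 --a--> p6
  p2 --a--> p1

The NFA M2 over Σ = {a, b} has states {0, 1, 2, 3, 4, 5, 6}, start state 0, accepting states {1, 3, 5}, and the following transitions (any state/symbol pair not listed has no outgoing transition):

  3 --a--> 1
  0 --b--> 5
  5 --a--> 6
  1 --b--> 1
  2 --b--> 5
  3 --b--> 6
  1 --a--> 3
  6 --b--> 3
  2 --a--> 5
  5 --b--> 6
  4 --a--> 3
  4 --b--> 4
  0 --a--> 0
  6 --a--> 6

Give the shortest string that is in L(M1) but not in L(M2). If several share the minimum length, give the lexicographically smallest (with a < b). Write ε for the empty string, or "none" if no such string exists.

ba

The string ba is accepted by M1 but not by M2.
No shorter string lies in the difference, and ba is the lexicographically first length-2 string in L(M1) \ L(M2).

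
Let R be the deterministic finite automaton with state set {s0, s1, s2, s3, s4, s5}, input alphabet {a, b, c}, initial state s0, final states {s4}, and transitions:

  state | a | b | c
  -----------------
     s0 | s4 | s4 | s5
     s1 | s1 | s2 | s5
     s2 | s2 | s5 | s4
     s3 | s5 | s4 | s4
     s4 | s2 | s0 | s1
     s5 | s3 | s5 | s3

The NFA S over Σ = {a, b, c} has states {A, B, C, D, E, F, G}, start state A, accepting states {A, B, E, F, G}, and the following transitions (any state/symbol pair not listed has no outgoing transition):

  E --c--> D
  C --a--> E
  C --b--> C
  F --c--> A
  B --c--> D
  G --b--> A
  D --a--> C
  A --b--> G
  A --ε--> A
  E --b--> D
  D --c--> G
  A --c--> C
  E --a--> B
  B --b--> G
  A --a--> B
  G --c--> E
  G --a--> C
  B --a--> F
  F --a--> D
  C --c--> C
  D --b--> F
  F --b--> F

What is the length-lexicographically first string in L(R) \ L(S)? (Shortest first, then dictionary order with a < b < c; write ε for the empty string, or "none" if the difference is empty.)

The string aba is accepted by R but not by S.
No shorter string lies in the difference, and aba is the lexicographically first length-3 string in L(R) \ L(S).

aba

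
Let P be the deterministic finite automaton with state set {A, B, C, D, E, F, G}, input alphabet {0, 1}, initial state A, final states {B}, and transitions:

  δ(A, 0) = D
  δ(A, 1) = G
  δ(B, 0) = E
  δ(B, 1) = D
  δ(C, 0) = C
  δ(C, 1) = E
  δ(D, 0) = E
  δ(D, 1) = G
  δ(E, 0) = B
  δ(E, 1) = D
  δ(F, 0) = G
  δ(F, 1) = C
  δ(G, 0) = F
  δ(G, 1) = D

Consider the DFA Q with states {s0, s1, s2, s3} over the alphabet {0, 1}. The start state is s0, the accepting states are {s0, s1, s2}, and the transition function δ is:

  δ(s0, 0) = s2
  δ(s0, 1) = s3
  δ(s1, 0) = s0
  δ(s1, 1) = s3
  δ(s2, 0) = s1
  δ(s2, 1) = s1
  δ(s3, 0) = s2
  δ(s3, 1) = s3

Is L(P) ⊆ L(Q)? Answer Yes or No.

Yes

Exploring the product automaton P × Q from the start pair (A, s0), following both machines on each input symbol, reaches 22 state pairs: (A, s0), (D, s2), (G, s3), (E, s1), (G, s1), (F, s2), (D, s3), (B, s0), (F, s0), (C, s1), (E, s2), (G, s2), (C, s3), (C, s0), (E, s3), (B, s1), (D, s1), (F, s1), (C, s2), (B, s2), (E, s0), (G, s0).
P accepts in {B} and Q accepts in {s0, s1, s2}. The reachable pairs whose P-component is accepting are (B, s0), (B, s1), (B, s2); in each of them the Q-component is accepting too, so the product for L(P) \ L(Q) (P-component accepting, Q-component rejecting) has no reachable accepting pair and the difference is empty.
Hence every string in L(P) is also in L(Q).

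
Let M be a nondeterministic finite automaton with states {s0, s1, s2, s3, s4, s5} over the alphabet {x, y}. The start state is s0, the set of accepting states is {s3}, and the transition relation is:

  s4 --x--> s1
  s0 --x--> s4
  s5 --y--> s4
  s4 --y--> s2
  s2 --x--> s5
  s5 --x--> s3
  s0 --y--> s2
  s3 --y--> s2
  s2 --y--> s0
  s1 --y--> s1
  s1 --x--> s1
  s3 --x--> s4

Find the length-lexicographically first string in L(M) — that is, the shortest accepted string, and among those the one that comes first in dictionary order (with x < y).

yxx

A breadth-first search from s0 reaches an accepting state first via the path s0 → s2 → s5 → s3 on input yxx.
No string of length < 3 is accepted (BFS exhausts all shorter strings without reaching an accepting state), and yxx is the lexicographically least accepting string of length 3.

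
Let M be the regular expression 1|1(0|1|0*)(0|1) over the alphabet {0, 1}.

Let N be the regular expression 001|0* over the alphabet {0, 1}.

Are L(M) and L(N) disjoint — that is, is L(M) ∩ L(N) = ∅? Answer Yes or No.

Converting the expression M to a DFA (subset construction, then merging equivalent states) gives the minimal DFA with states {m0, m1, m2, m3, m4, m5}, start state m0, accepting states {m2, m3, m4, m5} and transitions m0: 0→m1, 1→m2; m1: 0→m1, 1→m1; m2: 0→m3, 1→m4; m3: 0→m3, 1→m5; m4: 0→m5, 1→m5; m5: 0→m1, 1→m1.
Converting the expression N to a DFA (subset construction, then merging equivalent states) gives the minimal DFA with states {n0, n1, n2, n3, n4, n5}, start state n0, accepting states {n0, n1, n3, n4, n5} and transitions n0: 0→n1, 1→n2; n1: 0→n3, 1→n2; n2: 0→n2, 1→n2; n3: 0→n4, 1→n5; n4: 0→n4, 1→n2; n5: 0→n2, 1→n2.
Exploring the product automaton M × N from the start pair (m0, n0), following both machines on each input symbol, reaches 10 state pairs: (m0, n0), (m1, n1), (m2, n2), (m1, n3), (m1, n2), (m3, n2), (m4, n2), (m1, n4), (m1, n5), (m5, n2).
M accepts in {m2, m3, m4, m5} and N accepts in {n0, n1, n3, n4, n5}; no reachable pair has both components accepting, so no string drives both machines to acceptance simultaneously and L(M) ∩ L(N) = ∅.
So no string is accepted by both, and the intersection is empty.

Yes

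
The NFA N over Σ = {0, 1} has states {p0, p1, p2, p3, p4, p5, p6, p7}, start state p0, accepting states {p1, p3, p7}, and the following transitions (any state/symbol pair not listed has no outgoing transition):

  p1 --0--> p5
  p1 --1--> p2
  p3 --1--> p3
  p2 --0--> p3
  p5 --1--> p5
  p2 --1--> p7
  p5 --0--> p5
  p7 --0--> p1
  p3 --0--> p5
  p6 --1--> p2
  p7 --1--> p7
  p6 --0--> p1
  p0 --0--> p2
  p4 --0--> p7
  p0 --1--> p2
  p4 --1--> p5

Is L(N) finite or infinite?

State p3 is reachable from the start and can reach an accepting state, and it lies on the cycle p3 → p3.
Traversing that cycle any number of times yields accepted strings of unbounded length, so the language is infinite.

infinite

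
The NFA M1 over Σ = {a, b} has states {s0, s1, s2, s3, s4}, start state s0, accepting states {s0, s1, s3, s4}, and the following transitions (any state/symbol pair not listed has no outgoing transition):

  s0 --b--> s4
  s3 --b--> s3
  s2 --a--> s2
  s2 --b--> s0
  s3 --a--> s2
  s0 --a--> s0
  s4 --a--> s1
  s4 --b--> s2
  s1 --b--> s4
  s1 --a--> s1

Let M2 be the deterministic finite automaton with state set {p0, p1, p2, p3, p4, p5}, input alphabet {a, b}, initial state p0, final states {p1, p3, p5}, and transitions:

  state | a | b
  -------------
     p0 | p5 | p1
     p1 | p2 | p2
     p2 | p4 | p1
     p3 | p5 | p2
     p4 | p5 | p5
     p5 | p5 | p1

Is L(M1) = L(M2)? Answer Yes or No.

The empty string ε is accepted by M1 but rejected by M2.
So L(M1) ≠ L(M2).

No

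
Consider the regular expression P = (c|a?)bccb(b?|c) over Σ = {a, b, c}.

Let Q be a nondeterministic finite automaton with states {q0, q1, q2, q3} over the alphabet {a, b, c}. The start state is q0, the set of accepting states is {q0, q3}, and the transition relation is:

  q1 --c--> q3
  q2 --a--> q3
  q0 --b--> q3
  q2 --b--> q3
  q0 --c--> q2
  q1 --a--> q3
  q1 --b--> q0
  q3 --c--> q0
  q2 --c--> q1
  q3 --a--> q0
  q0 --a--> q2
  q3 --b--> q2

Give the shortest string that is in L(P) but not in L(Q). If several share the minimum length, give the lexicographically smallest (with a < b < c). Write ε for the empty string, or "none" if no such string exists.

bccbb

The string bccbb is accepted by P but not by Q.
No shorter string lies in the difference, and bccbb is the lexicographically first length-5 string in L(P) \ L(Q).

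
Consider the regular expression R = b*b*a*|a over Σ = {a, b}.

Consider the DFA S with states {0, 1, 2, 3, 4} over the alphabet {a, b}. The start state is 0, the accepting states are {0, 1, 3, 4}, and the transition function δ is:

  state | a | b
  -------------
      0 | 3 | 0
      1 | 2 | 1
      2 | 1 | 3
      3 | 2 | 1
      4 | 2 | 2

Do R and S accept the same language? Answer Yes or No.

The string aa is accepted by R but rejected by S.
So L(R) ≠ L(S).

No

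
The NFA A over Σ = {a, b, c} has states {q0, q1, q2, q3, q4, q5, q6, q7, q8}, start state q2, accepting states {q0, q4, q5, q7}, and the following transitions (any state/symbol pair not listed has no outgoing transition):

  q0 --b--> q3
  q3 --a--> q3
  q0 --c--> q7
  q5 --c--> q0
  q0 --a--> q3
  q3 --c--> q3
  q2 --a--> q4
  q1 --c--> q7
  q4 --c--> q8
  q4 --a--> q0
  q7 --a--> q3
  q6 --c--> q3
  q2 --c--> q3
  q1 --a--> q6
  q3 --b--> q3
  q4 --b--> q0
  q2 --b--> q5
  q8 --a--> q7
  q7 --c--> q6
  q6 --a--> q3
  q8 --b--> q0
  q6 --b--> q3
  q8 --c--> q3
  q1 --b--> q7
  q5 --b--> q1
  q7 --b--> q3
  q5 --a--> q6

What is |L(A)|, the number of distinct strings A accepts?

13

The useful subgraph on states {q0, q1, q2, q4, q5, q7, q8} is acyclic, so L(A) is finite; the longest accepting path visits 5 useful states, giving maximum string length 4.
Counting accepting paths from q2 by length: 2 of length 1, 3 of length 2, 7 of length 3, 1 of length 4. Total 13.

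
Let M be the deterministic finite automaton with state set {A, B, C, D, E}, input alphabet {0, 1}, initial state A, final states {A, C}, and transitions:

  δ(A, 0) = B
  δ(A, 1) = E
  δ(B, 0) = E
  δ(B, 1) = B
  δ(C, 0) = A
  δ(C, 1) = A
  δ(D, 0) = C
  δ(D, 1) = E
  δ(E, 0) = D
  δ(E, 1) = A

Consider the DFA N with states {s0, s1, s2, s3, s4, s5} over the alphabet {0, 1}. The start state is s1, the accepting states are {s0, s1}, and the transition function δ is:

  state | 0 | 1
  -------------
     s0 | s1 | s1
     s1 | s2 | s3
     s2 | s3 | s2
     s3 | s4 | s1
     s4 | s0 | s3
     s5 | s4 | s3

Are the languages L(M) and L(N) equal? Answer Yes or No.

Exploring the product automaton M × N from the start pair (A, s1), following both machines on each input symbol, reaches 5 state pairs: (A, s1), (B, s2), (E, s3), (D, s4), (C, s0).
M accepts in {A, C} and N accepts in {s0, s1}. In every reachable pair the two components are either both accepting — (A, s1), (C, s0) — or both non-accepting, so no string is accepted by exactly one of the machines: L(M) \ L(N) and L(N) \ L(M) are both empty.
Hence every string is accepted by M iff it is accepted by N, and the two languages coincide.

Yes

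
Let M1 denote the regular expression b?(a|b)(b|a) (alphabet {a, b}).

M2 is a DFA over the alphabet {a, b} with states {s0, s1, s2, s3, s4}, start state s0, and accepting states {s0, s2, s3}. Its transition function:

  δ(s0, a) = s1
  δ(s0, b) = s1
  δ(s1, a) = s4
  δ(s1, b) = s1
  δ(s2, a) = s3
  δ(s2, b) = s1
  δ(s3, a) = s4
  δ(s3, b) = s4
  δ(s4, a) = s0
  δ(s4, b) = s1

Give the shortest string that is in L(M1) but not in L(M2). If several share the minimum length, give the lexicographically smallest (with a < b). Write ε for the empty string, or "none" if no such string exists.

aa

The string aa is accepted by M1 but not by M2.
No shorter string lies in the difference, and aa is the lexicographically first length-2 string in L(M1) \ L(M2).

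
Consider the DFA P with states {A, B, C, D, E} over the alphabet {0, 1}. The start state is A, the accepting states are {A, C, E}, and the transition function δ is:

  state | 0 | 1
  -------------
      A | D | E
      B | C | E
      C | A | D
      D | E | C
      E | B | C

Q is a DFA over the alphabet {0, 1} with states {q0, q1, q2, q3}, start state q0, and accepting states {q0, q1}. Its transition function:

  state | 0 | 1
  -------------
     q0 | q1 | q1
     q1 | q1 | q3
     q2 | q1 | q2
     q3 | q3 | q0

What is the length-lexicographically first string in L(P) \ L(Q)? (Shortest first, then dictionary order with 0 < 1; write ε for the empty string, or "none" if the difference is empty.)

01

The string 01 is accepted by P but not by Q.
No shorter string lies in the difference, and 01 is the lexicographically first length-2 string in L(P) \ L(Q).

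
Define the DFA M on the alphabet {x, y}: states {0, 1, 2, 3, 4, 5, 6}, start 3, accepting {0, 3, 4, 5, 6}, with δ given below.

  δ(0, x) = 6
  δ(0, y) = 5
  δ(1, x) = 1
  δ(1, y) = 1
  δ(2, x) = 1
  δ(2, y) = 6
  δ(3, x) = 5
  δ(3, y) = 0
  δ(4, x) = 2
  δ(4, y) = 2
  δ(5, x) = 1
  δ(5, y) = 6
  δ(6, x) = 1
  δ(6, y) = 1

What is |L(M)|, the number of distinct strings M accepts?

7

The useful subgraph on states {0, 3, 5, 6} is acyclic, so L(M) is finite; the longest accepting path visits 4 useful states, giving maximum string length 3.
Counting accepting paths from 3 by length: 1 of length 0, 2 of length 1, 3 of length 2, 1 of length 3. Total 7.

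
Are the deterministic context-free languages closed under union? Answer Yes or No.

{aⁿbⁿ : n≥0} and {aⁿb²ⁿ : n≥0} are each accepted by a deterministic PDA (push the a's; pop one per b, respectively one per two b's), but their union U is not. Suppose a DPDA M accepted U. Being deterministic, M has a single run on aⁿb²ⁿ, and since aⁿbⁿ ∈ U that run passes through an accepting configuration right after consuming the prefix aⁿbⁿ and then goes on to accept again after n more b's. Build an ordinary (nondeterministic) PDA M′ that simulates M on a's and b's and, at any moment when M is in an accepting state, may switch to a second mode in which it reads only c's, feeding each c to M as a b; M′ accepts when M does. Then M′ accepts aⁱbʲcᵏ (k≥1) exactly when both aⁱbʲ ∈ U and aⁱbʲ⁺ᵏ ∈ U, and checking the four cases (i=j or j=2i, combined with j+k=i or j+k=2i) leaves only i=j=k: so L(M′) ∩ a*b*c⁺ = {aⁿbⁿcⁿ : n≥1} would be context-free, which it is not (pumping lemma) — contradiction. (The union is an unambiguous CFL; it is determinism, not unambiguity, that fails.)

No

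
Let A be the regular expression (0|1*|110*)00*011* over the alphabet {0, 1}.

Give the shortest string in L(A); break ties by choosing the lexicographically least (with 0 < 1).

001

By inspection of the expression, no string of length less than 3 matches, and 001 is the lexicographically first match of length 3.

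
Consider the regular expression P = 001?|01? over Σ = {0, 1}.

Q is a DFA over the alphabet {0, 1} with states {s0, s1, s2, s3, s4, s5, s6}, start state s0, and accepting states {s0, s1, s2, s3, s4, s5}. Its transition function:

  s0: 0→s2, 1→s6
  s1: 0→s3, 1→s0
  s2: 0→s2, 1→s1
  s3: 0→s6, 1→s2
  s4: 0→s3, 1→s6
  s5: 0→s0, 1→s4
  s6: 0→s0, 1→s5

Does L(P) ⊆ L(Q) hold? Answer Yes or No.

Yes

Converting the expression P to a DFA (subset construction, then merging equivalent states) gives the minimal DFA with states {p0, p1, p2, p3, p4}, start state p0, accepting states {p1, p3, p4} and transitions p0: 0→p1, 1→p2; p1: 0→p3, 1→p4; p2: 0→p2, 1→p2; p3: 0→p2, 1→p4; p4: 0→p2, 1→p2.
Exploring the product automaton P × Q from the start pair (p0, s0), following both machines on each input symbol, reaches 11 state pairs: (p0, s0), (p1, s2), (p2, s6), (p3, s2), (p4, s1), (p2, s0), (p2, s5), (p2, s2), (p2, s3), (p2, s4), (p2, s1).
P accepts in {p1, p3, p4} and Q accepts in {s0, s1, s2, s3, s4, s5}. The reachable pairs whose P-component is accepting are (p1, s2), (p3, s2), (p4, s1); in each of them the Q-component is accepting too, so the product for L(P) \ L(Q) (P-component accepting, Q-component rejecting) has no reachable accepting pair and the difference is empty.
Hence every string in L(P) is also in L(Q).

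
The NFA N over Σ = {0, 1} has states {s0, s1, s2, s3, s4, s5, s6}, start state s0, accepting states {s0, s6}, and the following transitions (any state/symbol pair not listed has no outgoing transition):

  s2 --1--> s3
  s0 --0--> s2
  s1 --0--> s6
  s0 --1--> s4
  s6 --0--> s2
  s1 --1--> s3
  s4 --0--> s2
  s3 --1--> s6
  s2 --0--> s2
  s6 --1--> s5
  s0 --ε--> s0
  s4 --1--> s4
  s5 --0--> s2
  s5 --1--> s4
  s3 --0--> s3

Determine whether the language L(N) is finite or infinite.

State s2 is reachable from the start and can reach an accepting state, and it lies on the cycle s2 → s2.
Traversing that cycle any number of times yields accepted strings of unbounded length, so the language is infinite.

infinite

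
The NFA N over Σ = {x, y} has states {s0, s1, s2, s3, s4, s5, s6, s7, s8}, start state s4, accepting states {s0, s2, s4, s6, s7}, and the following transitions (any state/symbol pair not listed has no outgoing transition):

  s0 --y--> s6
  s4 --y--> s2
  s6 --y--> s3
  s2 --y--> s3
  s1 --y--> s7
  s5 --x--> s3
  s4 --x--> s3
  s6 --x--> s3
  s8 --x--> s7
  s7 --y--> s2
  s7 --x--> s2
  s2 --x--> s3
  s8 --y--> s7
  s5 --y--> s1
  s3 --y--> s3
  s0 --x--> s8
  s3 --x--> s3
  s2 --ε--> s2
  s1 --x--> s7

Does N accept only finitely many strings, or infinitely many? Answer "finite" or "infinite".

finite

The useful states (reachable from s4 and able to reach an accepting state) are {s2, s4}.
Restricted to these states the transition graph has no cycle, so every accepting path has bounded length and L is finite.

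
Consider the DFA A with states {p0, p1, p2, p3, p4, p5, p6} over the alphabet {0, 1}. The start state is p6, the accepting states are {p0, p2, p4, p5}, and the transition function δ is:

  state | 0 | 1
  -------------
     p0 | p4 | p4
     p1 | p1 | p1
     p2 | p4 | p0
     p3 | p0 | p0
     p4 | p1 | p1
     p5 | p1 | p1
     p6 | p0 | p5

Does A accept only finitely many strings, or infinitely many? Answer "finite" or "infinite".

finite

The useful states (reachable from p6 and able to reach an accepting state) are {p0, p4, p5, p6}.
Restricted to these states the transition graph has no cycle, so every accepting path has bounded length and L is finite.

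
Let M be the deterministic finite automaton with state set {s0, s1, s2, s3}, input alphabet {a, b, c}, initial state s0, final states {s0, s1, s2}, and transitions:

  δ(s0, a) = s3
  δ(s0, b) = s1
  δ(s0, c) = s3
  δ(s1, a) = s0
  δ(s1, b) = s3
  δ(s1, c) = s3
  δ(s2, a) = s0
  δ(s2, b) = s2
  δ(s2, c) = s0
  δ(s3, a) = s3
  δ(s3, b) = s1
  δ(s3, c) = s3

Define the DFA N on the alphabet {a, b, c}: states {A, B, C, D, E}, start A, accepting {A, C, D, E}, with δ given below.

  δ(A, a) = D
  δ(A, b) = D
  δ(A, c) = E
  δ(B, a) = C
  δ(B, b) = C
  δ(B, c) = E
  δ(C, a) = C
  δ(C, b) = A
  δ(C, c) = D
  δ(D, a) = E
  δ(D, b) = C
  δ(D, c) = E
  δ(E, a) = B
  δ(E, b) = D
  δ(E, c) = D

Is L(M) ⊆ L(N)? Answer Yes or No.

Yes

Exploring the product automaton M × N from the start pair (s0, A), following both machines on each input symbol, reaches 12 state pairs: (s0, A), (s3, D), (s1, D), (s3, E), (s1, C), (s0, E), (s3, C), (s3, B), (s0, C), (s3, A), (s1, A), (s0, D).
M accepts in {s0, s1, s2} and N accepts in {A, C, D, E}. The reachable pairs whose M-component is accepting are (s0, A), (s1, D), (s1, C), (s0, E), (s0, C), (s1, A), (s0, D); in each of them the N-component is accepting too, so the product for L(M) \ L(N) (M-component accepting, N-component rejecting) has no reachable accepting pair and the difference is empty.
Hence every string in L(M) is also in L(N).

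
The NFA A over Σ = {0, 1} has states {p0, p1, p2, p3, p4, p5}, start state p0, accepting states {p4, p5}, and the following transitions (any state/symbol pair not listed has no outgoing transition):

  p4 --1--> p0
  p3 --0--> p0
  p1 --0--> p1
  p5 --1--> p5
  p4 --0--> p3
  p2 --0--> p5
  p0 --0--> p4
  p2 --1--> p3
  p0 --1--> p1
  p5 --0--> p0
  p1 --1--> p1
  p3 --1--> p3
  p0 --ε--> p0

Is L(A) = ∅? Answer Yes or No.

The string 0 is accepted: the run p0 → p4 ends in the accepting state p4.
Since at least one string is accepted, L(A) is not empty.

No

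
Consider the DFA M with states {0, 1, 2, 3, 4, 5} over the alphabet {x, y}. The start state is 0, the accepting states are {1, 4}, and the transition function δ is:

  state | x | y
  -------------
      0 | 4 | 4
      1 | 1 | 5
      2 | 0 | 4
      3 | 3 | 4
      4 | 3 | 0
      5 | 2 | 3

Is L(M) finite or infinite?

State 0 is reachable from the start and can reach an accepting state, and it lies on the cycle 0 → 4 → 0.
Traversing that cycle any number of times yields accepted strings of unbounded length, so the language is infinite.

infinite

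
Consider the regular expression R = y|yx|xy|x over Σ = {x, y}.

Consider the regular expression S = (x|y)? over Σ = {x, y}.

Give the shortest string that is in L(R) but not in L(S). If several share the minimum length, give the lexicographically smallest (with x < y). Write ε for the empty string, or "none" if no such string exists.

The string xy is accepted by R but not by S.
No shorter string lies in the difference, and xy is the lexicographically first length-2 string in L(R) \ L(S).

xy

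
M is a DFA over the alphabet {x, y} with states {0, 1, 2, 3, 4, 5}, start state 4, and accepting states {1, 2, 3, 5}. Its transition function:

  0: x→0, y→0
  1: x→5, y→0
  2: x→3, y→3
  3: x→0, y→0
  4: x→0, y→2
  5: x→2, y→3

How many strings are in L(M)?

The useful subgraph on states {2, 3, 4} is acyclic, so L(M) is finite; the longest accepting path visits 3 useful states, giving maximum string length 2.
Counting accepting paths from 4 by length: 1 of length 1, 2 of length 2. Total 3.

3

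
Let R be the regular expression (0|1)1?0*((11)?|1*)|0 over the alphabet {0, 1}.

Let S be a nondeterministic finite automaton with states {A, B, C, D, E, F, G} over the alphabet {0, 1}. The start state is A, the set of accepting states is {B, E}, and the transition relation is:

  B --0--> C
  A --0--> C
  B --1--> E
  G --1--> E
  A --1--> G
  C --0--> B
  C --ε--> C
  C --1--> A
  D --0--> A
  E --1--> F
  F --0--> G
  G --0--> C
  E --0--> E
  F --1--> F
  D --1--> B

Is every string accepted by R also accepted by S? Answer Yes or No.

No

The string 0 is in L(R) but not in L(S).
So L(R) ⊄ L(S).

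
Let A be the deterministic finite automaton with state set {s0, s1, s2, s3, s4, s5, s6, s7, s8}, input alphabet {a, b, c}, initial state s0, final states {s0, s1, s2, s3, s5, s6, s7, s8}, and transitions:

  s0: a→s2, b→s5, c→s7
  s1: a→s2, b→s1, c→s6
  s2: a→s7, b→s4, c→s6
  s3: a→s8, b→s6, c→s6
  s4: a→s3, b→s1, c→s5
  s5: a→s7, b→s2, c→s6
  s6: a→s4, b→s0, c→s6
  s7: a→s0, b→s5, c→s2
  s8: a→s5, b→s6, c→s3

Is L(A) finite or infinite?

infinite

State s1 is reachable from the start and can reach an accepting state, and it lies on the cycle s1 → s1.
Traversing that cycle any number of times yields accepted strings of unbounded length, so the language is infinite.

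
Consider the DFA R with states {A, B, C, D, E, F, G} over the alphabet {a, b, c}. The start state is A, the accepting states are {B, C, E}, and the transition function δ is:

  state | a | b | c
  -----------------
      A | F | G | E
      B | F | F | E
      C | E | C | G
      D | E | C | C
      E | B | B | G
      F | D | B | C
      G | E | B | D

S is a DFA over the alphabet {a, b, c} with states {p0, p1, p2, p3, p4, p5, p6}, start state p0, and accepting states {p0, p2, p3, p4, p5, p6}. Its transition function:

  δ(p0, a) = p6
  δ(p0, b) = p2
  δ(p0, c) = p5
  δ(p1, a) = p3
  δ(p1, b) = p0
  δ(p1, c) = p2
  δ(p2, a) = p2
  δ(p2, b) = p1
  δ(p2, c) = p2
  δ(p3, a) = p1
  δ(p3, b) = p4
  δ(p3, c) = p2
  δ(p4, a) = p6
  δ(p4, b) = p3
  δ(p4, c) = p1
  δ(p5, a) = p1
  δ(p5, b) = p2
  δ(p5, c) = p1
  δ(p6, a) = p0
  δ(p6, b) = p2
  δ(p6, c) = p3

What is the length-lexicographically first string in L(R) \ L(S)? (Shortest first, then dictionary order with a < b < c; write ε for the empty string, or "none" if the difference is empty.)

bb

The string bb is accepted by R but not by S.
No shorter string lies in the difference, and bb is the lexicographically first length-2 string in L(R) \ L(S).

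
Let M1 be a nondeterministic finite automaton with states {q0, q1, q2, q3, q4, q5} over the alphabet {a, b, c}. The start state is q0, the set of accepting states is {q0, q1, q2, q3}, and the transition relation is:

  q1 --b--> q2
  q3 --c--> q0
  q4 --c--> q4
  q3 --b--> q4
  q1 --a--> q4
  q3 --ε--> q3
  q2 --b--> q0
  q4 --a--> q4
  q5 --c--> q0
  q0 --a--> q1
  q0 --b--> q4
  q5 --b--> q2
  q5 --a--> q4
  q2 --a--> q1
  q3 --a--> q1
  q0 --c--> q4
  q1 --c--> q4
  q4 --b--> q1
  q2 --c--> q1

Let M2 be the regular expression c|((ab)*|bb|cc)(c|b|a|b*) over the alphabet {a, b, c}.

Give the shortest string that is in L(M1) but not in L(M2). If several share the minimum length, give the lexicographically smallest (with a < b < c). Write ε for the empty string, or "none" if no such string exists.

The string cb is accepted by M1 but not by M2.
No shorter string lies in the difference, and cb is the lexicographically first length-2 string in L(M1) \ L(M2).

cb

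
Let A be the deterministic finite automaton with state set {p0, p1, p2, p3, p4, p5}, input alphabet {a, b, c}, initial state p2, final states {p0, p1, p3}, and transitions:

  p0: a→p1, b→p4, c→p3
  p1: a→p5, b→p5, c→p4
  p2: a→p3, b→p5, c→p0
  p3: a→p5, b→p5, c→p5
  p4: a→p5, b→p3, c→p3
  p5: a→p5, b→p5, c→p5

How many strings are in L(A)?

8

The useful subgraph on states {p0, p1, p2, p3, p4} is acyclic, so L(A) is finite; the longest accepting path visits 5 useful states, giving maximum string length 4.
Counting accepting paths from p2 by length: 2 of length 1, 2 of length 2, 2 of length 3, 2 of length 4. Total 8.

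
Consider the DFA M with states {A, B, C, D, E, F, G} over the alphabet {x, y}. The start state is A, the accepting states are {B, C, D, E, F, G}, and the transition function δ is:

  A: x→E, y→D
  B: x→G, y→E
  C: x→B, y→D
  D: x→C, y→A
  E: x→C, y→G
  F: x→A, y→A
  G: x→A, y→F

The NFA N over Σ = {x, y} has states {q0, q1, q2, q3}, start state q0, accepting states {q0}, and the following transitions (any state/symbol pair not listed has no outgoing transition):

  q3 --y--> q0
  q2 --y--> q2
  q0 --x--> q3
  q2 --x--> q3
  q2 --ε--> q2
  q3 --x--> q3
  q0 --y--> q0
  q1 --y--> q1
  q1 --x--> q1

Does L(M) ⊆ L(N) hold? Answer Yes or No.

No

The string x is in L(M) but not in L(N).
So L(M) ⊄ L(N).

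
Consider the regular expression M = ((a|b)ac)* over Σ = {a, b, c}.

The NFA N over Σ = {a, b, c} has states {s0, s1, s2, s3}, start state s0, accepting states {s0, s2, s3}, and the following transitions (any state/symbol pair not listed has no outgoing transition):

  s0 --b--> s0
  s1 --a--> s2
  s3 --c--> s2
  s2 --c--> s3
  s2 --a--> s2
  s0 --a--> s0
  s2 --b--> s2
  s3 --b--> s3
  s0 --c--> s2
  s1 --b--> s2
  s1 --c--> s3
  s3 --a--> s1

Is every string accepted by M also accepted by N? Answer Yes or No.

Yes

Converting the expression M to a DFA (subset construction, then merging equivalent states) gives the minimal DFA with states {m0, m1, m2, m3}, start state m0, accepting states {m0} and transitions m0: a→m1, b→m1, c→m2; m1: a→m3, b→m2, c→m2; m2: a→m2, b→m2, c→m2; m3: a→m2, b→m2, c→m0.
Exploring the product automaton M × N from the start pair (m0, s0), following both machines on each input symbol, reaches 14 state pairs: (m0, s0), (m1, s0), (m2, s2), (m3, s0), (m2, s0), (m2, s3), (m0, s2), (m2, s1), (m1, s2), (m3, s2), (m0, s3), (m1, s1), (m1, s3), (m3, s1).
M accepts in {m0} and N accepts in {s0, s2, s3}. The reachable pairs whose M-component is accepting are (m0, s0), (m0, s2), (m0, s3); in each of them the N-component is accepting too, so the product for L(M) \ L(N) (M-component accepting, N-component rejecting) has no reachable accepting pair and the difference is empty.
Hence every string in L(M) is also in L(N).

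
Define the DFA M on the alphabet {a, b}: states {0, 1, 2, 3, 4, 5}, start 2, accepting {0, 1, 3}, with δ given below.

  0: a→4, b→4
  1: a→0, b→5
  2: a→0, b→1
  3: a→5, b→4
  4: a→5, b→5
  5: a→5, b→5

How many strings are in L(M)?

The useful subgraph on states {0, 1, 2} is acyclic, so L(M) is finite; the longest accepting path visits 3 useful states, giving maximum string length 2.
Counting accepting paths from 2 by length: 2 of length 1, 1 of length 2. Total 3.

3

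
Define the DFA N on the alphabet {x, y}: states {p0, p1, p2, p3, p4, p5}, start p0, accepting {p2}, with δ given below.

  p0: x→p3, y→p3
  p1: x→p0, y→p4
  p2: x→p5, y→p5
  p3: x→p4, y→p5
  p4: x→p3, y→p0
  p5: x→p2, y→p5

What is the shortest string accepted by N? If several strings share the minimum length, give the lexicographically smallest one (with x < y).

A breadth-first search from p0 reaches an accepting state first via the path p0 → p3 → p5 → p2 on input xyx.
No string of length < 3 is accepted (BFS exhausts all shorter strings without reaching an accepting state), and xyx is the lexicographically least accepting string of length 3.

xyx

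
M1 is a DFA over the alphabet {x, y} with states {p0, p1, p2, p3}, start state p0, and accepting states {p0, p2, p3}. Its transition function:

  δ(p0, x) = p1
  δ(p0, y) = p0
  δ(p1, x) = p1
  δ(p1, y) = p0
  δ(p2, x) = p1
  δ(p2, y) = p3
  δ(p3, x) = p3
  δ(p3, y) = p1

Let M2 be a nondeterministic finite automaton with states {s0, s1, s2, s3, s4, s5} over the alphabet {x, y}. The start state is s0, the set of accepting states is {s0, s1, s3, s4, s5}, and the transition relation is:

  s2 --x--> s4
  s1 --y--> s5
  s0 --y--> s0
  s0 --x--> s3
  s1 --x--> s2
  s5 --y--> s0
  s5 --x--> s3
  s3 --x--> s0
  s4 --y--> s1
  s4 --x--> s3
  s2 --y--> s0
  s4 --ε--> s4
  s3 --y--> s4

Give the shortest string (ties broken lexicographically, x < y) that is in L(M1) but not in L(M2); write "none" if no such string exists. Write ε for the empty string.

none

Exploring the product automaton M1 × M2 from the start pair (p0, s0), following both machines on each input symbol, reaches 8 state pairs: (p0, s0), (p1, s3), (p1, s0), (p0, s4), (p0, s1), (p1, s2), (p0, s5), (p1, s4).
M1 accepts in {p0, p2, p3} and M2 accepts in {s0, s1, s3, s4, s5}. The reachable pairs whose M1-component is accepting are (p0, s0), (p0, s4), (p0, s1), (p0, s5); in each of them the M2-component is accepting too, so the product for L(M1) \ L(M2) (M1-component accepting, M2-component rejecting) has no reachable accepting pair and the difference is empty.
So every string accepted by M1 is also accepted by M2: L(M1) \ L(M2) = ∅ and there is no such string.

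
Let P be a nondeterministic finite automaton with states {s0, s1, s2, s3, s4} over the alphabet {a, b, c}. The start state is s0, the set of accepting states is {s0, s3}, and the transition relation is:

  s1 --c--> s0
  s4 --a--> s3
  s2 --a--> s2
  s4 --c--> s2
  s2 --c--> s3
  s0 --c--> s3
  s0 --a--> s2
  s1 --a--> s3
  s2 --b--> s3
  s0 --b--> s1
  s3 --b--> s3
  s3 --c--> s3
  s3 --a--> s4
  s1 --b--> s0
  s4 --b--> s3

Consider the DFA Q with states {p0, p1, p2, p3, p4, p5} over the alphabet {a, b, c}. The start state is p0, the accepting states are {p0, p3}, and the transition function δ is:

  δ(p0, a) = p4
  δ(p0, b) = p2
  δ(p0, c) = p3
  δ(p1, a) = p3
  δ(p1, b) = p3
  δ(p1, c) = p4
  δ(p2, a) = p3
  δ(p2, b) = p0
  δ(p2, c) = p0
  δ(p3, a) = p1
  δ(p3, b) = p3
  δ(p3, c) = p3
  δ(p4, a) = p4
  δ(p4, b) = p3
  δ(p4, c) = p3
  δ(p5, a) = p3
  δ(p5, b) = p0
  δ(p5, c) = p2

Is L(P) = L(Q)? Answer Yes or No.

Exploring the product automaton P × Q from the start pair (s0, p0), following both machines on each input symbol, reaches 5 state pairs: (s0, p0), (s2, p4), (s1, p2), (s3, p3), (s4, p1).
P accepts in {s0, s3} and Q accepts in {p0, p3}. In every reachable pair the two components are either both accepting — (s0, p0), (s3, p3) — or both non-accepting, so no string is accepted by exactly one of the machines: L(P) \ L(Q) and L(Q) \ L(P) are both empty.
Hence every string is accepted by P iff it is accepted by Q, and the two languages coincide.

Yes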